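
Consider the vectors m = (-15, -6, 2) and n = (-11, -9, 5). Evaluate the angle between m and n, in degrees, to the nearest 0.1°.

m · n = (-15)·(-11) + (-6)·(-9) + 2·5 = 165 + 54 + 10 = 229
|m|² = 225 + 36 + 4 = 265,  |m| = √265 ≈ 16.278821
|n|² = 121 + 81 + 25 = 227,  |n| = √227 ≈ 15.066519
cos θ = 229 / (16.278821 · 15.066519) ≈ 0.93368
θ = arccos(0.93368) ≈ 21.0°

21.0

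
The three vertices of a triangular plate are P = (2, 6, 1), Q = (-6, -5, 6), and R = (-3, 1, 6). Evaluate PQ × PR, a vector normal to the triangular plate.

(-30, 15, -15)

PQ = (-8, -11, 5)
PR = (-5, -5, 5)
i: (-11)·5 - 5·(-5) = -55 - (-25) = -30
j: 5·(-5) - (-8)·5 = -25 - (-40) = 15
k: (-8)·(-5) - (-11)·(-5) = 40 - 55 = -15
PQ × PR = (-30, 15, -15)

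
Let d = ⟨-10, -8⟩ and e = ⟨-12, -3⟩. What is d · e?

144

d · e = (-10)·(-12) + (-8)·(-3) = 120 + 24 = 144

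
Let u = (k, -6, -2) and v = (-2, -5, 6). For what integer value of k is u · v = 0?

u · v = k·(-2) + (-6)·(-5) + (-2)·6 = 18 - 2k
Set equal to 0: -2k = -18, so k = 9.

9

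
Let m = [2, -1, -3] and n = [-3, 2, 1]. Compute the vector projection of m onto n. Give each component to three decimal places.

m · n = 2·(-3) + (-1)·2 + (-3)·1 = -6 - 2 - 3 = -11
|n|² = 9 + 4 + 1 = 14
proj_n m = (-11/14) · (-3, 2, 1) ≈ (2.357, -1.571, -0.786)

(2.357, -1.571, -0.786)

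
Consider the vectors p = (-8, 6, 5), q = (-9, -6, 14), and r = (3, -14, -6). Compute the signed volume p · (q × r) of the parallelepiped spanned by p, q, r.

-1208

q × r:
i: (-6)·(-6) - 14·(-14) = 36 - (-196) = 232
j: 14·3 - (-9)·(-6) = 42 - 54 = -12
k: (-9)·(-14) - (-6)·3 = 126 - (-18) = 144
q × r = (232, -12, 144)
p · (q × r) = (-8)·232 + 6·(-12) + 5·144 = -1856 - 72 + 720 = -1208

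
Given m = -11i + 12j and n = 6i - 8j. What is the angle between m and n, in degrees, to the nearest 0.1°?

m · n = (-11)·6 + 12·(-8) = -66 - 96 = -162
|m|² = 121 + 144 = 265,  |m| = √265 ≈ 16.278821
|n|² = 36 + 64 = 100,  |n| = √100 ≈ 10.000000
cos θ = -162 / (16.278821 · 10.000000) ≈ -0.99516
θ = arccos(-0.99516) ≈ 174.4°

174.4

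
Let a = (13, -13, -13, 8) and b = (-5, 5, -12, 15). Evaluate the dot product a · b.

a · b = 13·(-5) + (-13)·5 + (-13)·(-12) + 8·15 = -65 - 65 + 156 + 120 = 146

146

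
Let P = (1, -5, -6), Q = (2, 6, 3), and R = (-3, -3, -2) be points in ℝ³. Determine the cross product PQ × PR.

PQ = (1, 11, 9)
PR = (-4, 2, 4)
i: 11·4 - 9·2 = 44 - 18 = 26
j: 9·(-4) - 1·4 = -36 - 4 = -40
k: 1·2 - 11·(-4) = 2 - (-44) = 46
PQ × PR = (26, -40, 46)

(26, -40, 46)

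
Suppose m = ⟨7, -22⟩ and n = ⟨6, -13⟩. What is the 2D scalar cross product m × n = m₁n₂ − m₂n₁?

7·(-13) - (-22)·6 = -91 - (-132) = 41

41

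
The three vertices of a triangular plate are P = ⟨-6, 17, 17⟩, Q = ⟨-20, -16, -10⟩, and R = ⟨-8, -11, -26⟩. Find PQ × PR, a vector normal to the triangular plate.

PQ = (-14, -33, -27)
PR = (-2, -28, -43)
i: (-33)·(-43) - (-27)·(-28) = 1419 - 756 = 663
j: (-27)·(-2) - (-14)·(-43) = 54 - 602 = -548
k: (-14)·(-28) - (-33)·(-2) = 392 - 66 = 326
PQ × PR = (663, -548, 326)

(663, -548, 326)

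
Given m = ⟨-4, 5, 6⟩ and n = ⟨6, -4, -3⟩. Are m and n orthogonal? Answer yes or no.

m · n = (-4)·6 + 5·(-4) + 6·(-3) = -24 - 20 - 18 = -62
Nonzero, so the vectors are not orthogonal.

no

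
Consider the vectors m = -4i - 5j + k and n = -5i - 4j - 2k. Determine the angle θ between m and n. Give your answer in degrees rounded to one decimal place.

m · n = (-4)·(-5) + (-5)·(-4) + 1·(-2) = 20 + 20 - 2 = 38
|m|² = 16 + 25 + 1 = 42,  |m| = √42 ≈ 6.480741
|n|² = 25 + 16 + 4 = 45,  |n| = √45 ≈ 6.708204
cos θ = 38 / (6.480741 · 6.708204) ≈ 0.87408
θ = arccos(0.87408) ≈ 29.1°

29.1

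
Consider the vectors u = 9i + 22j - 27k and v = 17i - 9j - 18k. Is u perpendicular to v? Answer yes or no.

no

u · v = 9·17 + 22·(-9) + (-27)·(-18) = 153 - 198 + 486 = 441
Nonzero, so the vectors are not orthogonal.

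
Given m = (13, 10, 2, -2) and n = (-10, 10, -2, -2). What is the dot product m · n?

m · n = 13·(-10) + 10·10 + 2·(-2) + (-2)·(-2) = -130 + 100 - 4 + 4 = -30

-30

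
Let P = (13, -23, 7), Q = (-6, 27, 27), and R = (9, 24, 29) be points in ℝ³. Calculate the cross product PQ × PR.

(160, 338, -693)

PQ = (-19, 50, 20)
PR = (-4, 47, 22)
i: 50·22 - 20·47 = 1100 - 940 = 160
j: 20·(-4) - (-19)·22 = -80 - (-418) = 338
k: (-19)·47 - 50·(-4) = -893 - (-200) = -693
PQ × PR = (160, 338, -693)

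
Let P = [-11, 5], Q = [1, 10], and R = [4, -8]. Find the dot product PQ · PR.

115

PQ = Q − P = (12, 5)
PR = R − P = (15, -13)
PQ · PR = 12·15 + 5·(-13) = 180 - 65 = 115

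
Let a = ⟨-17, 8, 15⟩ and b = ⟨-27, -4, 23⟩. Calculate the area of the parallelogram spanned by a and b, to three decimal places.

i: 8·23 - 15·(-4) = 184 - (-60) = 244
j: 15·(-27) - (-17)·23 = -405 - (-391) = -14
k: (-17)·(-4) - 8·(-27) = 68 - (-216) = 284
a × b = (244, -14, 284)
|a × b| = √(244² + (-14)² + 284²) = √140388 ≈ 374.6839

374.684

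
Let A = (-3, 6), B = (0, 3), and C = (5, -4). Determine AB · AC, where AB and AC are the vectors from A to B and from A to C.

AB = B − A = (3, -3)
AC = C − A = (8, -10)
AB · AC = 3·8 + (-3)·(-10) = 24 + 30 = 54

54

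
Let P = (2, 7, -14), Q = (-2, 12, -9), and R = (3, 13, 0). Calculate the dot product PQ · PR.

96

PQ = Q − P = (-4, 5, 5)
PR = R − P = (1, 6, 14)
PQ · PR = (-4)·1 + 5·6 + 5·14 = -4 + 30 + 70 = 96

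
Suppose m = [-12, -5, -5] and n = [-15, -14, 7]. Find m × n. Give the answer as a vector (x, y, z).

(-105, 159, 93)

i: (-5)·7 - (-5)·(-14) = -35 - 70 = -105
j: (-5)·(-15) - (-12)·7 = 75 - (-84) = 159
k: (-12)·(-14) - (-5)·(-15) = 168 - 75 = 93
m × n = (-105, 159, 93)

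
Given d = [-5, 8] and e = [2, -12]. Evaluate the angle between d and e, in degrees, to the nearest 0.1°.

d · e = (-5)·2 + 8·(-12) = -10 - 96 = -106
|d|² = 25 + 64 = 89,  |d| = √89 ≈ 9.433981
|e|² = 4 + 144 = 148,  |e| = √148 ≈ 12.165525
cos θ = -106 / (9.433981 · 12.165525) ≈ -0.92359
θ = arccos(-0.92359) ≈ 157.5°

157.5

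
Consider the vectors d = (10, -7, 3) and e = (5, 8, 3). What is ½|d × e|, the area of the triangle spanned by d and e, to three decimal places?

i: (-7)·3 - 3·8 = -21 - 24 = -45
j: 3·5 - 10·3 = 15 - 30 = -15
k: 10·8 - (-7)·5 = 80 - (-35) = 115
d × e = (-45, -15, 115)
|d × e| = √((-45)² + (-15)² + 115²) = √15475 ≈ 124.3986
area = ½ · 124.3986 ≈ 62.199

62.199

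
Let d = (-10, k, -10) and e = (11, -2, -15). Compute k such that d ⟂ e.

d · e = (-10)·11 + k·(-2) + (-10)·(-15) = 40 - 2k
Set equal to 0: -2k = -40, so k = 20.

20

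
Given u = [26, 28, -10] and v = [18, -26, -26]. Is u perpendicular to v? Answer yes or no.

u · v = 26·18 + 28·(-26) + (-10)·(-26) = 468 - 728 + 260 = 0
Zero, so the vectors are orthogonal.

yes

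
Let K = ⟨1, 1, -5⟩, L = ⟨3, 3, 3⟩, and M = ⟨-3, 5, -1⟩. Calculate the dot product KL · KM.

32

KL = L − K = (2, 2, 8)
KM = M − K = (-4, 4, 4)
KL · KM = 2·(-4) + 2·4 + 8·4 = -8 + 8 + 32 = 32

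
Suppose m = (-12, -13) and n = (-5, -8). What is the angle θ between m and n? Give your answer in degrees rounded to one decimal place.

10.7

m · n = (-12)·(-5) + (-13)·(-8) = 60 + 104 = 164
|m|² = 144 + 169 = 313,  |m| = √313 ≈ 17.691806
|n|² = 25 + 64 = 89,  |n| = √89 ≈ 9.433981
cos θ = 164 / (17.691806 · 9.433981) ≈ 0.98260
θ = arccos(0.98260) ≈ 10.7°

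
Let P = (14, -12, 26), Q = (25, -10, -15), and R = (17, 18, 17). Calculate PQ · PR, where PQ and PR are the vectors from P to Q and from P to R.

462

PQ = Q − P = (11, 2, -41)
PR = R − P = (3, 30, -9)
PQ · PR = 11·3 + 2·30 + (-41)·(-9) = 33 + 60 + 369 = 462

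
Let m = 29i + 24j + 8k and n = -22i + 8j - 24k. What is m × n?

(-640, 520, 760)

i: 24·(-24) - 8·8 = -576 - 64 = -640
j: 8·(-22) - 29·(-24) = -176 - (-696) = 520
k: 29·8 - 24·(-22) = 232 - (-528) = 760
m × n = (-640, 520, 760)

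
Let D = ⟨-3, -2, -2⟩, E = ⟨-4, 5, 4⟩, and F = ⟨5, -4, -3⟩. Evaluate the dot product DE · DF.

-28

DE = E − D = (-1, 7, 6)
DF = F − D = (8, -2, -1)
DE · DF = (-1)·8 + 7·(-2) + 6·(-1) = -8 - 14 - 6 = -28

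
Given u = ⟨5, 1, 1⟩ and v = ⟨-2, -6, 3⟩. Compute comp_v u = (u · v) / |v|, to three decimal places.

u · v = 5·(-2) + 1·(-6) + 1·3 = -10 - 6 + 3 = -13
|v| = √(4 + 36 + 9) = √49 ≈ 7.0000
comp_v u = -13 / √49 ≈ -1.857

-1.857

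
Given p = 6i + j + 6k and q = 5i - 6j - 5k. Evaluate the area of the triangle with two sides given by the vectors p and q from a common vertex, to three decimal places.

39.503

i: 1·(-5) - 6·(-6) = -5 - (-36) = 31
j: 6·5 - 6·(-5) = 30 - (-30) = 60
k: 6·(-6) - 1·5 = -36 - 5 = -41
p × q = (31, 60, -41)
|p × q| = √(31² + 60² + (-41)²) = √6242 ≈ 79.0063
area = ½ · 79.0063 ≈ 39.503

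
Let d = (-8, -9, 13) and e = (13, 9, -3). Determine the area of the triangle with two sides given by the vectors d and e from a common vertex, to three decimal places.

88.247

i: (-9)·(-3) - 13·9 = 27 - 117 = -90
j: 13·13 - (-8)·(-3) = 169 - 24 = 145
k: (-8)·9 - (-9)·13 = -72 - (-117) = 45
d × e = (-90, 145, 45)
|d × e| = √((-90)² + 145² + 45²) = √31150 ≈ 176.4936
area = ½ · 176.4936 ≈ 88.247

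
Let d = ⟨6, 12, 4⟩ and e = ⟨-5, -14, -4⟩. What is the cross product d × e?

(8, 4, -24)

i: 12·(-4) - 4·(-14) = -48 - (-56) = 8
j: 4·(-5) - 6·(-4) = -20 - (-24) = 4
k: 6·(-14) - 12·(-5) = -84 - (-60) = -24
d × e = (8, 4, -24)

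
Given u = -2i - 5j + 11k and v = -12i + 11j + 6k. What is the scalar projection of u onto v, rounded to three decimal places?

u · v = (-2)·(-12) + (-5)·11 + 11·6 = 24 - 55 + 66 = 35
|v| = √(144 + 121 + 36) = √301 ≈ 17.3494
comp_v u = 35 / √301 ≈ 2.017

2.017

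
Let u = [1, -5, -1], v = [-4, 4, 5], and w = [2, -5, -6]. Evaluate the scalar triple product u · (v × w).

v × w:
i: 4·(-6) - 5·(-5) = -24 - (-25) = 1
j: 5·2 - (-4)·(-6) = 10 - 24 = -14
k: (-4)·(-5) - 4·2 = 20 - 8 = 12
v × w = (1, -14, 12)
u · (v × w) = 1·1 + (-5)·(-14) + (-1)·12 = 1 + 70 - 12 = 59

59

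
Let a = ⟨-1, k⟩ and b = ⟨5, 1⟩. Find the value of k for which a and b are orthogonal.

a · b = (-1)·5 + k·1 = -5 + 1k
Set equal to 0: 1k = 5, so k = 5.

5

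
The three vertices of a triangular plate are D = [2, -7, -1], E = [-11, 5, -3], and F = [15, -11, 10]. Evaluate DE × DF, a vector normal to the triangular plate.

DE = (-13, 12, -2)
DF = (13, -4, 11)
i: 12·11 - (-2)·(-4) = 132 - 8 = 124
j: (-2)·13 - (-13)·11 = -26 - (-143) = 117
k: (-13)·(-4) - 12·13 = 52 - 156 = -104
DE × DF = (124, 117, -104)

(124, 117, -104)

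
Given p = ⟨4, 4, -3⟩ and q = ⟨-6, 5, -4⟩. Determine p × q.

i: 4·(-4) - (-3)·5 = -16 - (-15) = -1
j: (-3)·(-6) - 4·(-4) = 18 - (-16) = 34
k: 4·5 - 4·(-6) = 20 - (-24) = 44
p × q = (-1, 34, 44)

(-1, 34, 44)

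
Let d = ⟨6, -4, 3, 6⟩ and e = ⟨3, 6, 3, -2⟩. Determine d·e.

-9

d · e = 6·3 + (-4)·6 + 3·3 + 6·(-2) = 18 - 24 + 9 - 12 = -9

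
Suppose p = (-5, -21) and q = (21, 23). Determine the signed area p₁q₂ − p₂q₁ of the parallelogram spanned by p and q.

326

(-5)·23 - (-21)·21 = -115 - (-441) = 326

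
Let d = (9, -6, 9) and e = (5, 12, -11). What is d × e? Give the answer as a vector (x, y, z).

i: (-6)·(-11) - 9·12 = 66 - 108 = -42
j: 9·5 - 9·(-11) = 45 - (-99) = 144
k: 9·12 - (-6)·5 = 108 - (-30) = 138
d × e = (-42, 144, 138)

(-42, 144, 138)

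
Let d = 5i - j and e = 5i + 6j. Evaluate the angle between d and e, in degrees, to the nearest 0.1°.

61.5

d · e = 5·5 + (-1)·6 = 25 - 6 = 19
|d|² = 25 + 1 = 26,  |d| = √26 ≈ 5.099020
|e|² = 25 + 36 = 61,  |e| = √61 ≈ 7.810250
cos θ = 19 / (5.099020 · 7.810250) ≈ 0.47709
θ = arccos(0.47709) ≈ 61.5°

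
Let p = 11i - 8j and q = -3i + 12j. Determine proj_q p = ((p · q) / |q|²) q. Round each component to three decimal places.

(2.529, -10.118)

p · q = 11·(-3) + (-8)·12 = -33 - 96 = -129
|q|² = 9 + 144 = 153
proj_q p = (-129/153) · (-3, 12) ≈ (2.529, -10.118)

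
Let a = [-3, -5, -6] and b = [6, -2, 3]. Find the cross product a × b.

i: (-5)·3 - (-6)·(-2) = -15 - 12 = -27
j: (-6)·6 - (-3)·3 = -36 - (-9) = -27
k: (-3)·(-2) - (-5)·6 = 6 - (-30) = 36
a × b = (-27, -27, 36)

(-27, -27, 36)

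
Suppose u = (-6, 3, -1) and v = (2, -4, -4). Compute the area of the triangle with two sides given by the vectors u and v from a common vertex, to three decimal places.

i: 3·(-4) - (-1)·(-4) = -12 - 4 = -16
j: (-1)·2 - (-6)·(-4) = -2 - 24 = -26
k: (-6)·(-4) - 3·2 = 24 - 6 = 18
u × v = (-16, -26, 18)
|u × v| = √((-16)² + (-26)² + 18²) = √1256 ≈ 35.4401
area = ½ · 35.4401 ≈ 17.720

17.720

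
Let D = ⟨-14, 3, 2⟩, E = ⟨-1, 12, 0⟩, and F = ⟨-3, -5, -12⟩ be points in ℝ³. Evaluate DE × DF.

DE = (13, 9, -2)
DF = (11, -8, -14)
i: 9·(-14) - (-2)·(-8) = -126 - 16 = -142
j: (-2)·11 - 13·(-14) = -22 - (-182) = 160
k: 13·(-8) - 9·11 = -104 - 99 = -203
DE × DF = (-142, 160, -203)

(-142, 160, -203)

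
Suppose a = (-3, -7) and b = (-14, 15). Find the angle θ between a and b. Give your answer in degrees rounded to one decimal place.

113.8

a · b = (-3)·(-14) + (-7)·15 = 42 - 105 = -63
|a|² = 9 + 49 = 58,  |a| = √58 ≈ 7.615773
|b|² = 196 + 225 = 421,  |b| = √421 ≈ 20.518285
cos θ = -63 / (7.615773 · 20.518285) ≈ -0.40317
θ = arccos(-0.40317) ≈ 113.8°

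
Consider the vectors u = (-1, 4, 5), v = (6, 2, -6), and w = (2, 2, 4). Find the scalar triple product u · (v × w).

v × w:
i: 2·4 - (-6)·2 = 8 - (-12) = 20
j: (-6)·2 - 6·4 = -12 - 24 = -36
k: 6·2 - 2·2 = 12 - 4 = 8
v × w = (20, -36, 8)
u · (v × w) = (-1)·20 + 4·(-36) + 5·8 = -20 - 144 + 40 = -124

-124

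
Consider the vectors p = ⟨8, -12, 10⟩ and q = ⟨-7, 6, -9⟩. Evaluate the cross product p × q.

(48, 2, -36)

i: (-12)·(-9) - 10·6 = 108 - 60 = 48
j: 10·(-7) - 8·(-9) = -70 - (-72) = 2
k: 8·6 - (-12)·(-7) = 48 - 84 = -36
p × q = (48, 2, -36)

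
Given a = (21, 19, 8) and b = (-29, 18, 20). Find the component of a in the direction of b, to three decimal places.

a · b = 21·(-29) + 19·18 + 8·20 = -609 + 342 + 160 = -107
|b| = √(841 + 324 + 400) = √1565 ≈ 39.5601
comp_b a = -107 / √1565 ≈ -2.705

-2.705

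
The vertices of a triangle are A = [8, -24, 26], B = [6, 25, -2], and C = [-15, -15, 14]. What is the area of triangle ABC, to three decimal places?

657.111

AB = (-2, 49, -28),  AC = (-23, 9, -12)
i: 49·(-12) - (-28)·9 = -588 - (-252) = -336
j: (-28)·(-23) - (-2)·(-12) = 644 - 24 = 620
k: (-2)·9 - 49·(-23) = -18 - (-1127) = 1109
AB × AC = (-336, 620, 1109)
|AB × AC| = √1727177 ≈ 1314.2211
area = ½ · 1314.2211 ≈ 657.111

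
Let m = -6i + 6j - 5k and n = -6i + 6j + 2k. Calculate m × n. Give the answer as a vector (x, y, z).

(42, 42, 0)

i: 6·2 - (-5)·6 = 12 - (-30) = 42
j: (-5)·(-6) - (-6)·2 = 30 - (-12) = 42
k: (-6)·6 - 6·(-6) = -36 - (-36) = 0
m × n = (42, 42, 0)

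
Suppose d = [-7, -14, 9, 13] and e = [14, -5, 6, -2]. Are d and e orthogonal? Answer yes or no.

yes

d · e = (-7)·14 + (-14)·(-5) + 9·6 + 13·(-2) = -98 + 70 + 54 - 26 = 0
Zero, so the vectors are orthogonal.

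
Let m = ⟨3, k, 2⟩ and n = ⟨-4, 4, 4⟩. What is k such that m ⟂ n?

m · n = 3·(-4) + k·4 + 2·4 = -4 + 4k
Set equal to 0: 4k = 4, so k = 1.

1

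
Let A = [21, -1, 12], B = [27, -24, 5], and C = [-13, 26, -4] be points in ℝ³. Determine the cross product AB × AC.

(557, 334, -620)

AB = (6, -23, -7)
AC = (-34, 27, -16)
i: (-23)·(-16) - (-7)·27 = 368 - (-189) = 557
j: (-7)·(-34) - 6·(-16) = 238 - (-96) = 334
k: 6·27 - (-23)·(-34) = 162 - 782 = -620
AB × AC = (557, 334, -620)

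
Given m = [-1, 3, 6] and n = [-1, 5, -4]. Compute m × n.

(-42, -10, -2)

i: 3·(-4) - 6·5 = -12 - 30 = -42
j: 6·(-1) - (-1)·(-4) = -6 - 4 = -10
k: (-1)·5 - 3·(-1) = -5 - (-3) = -2
m × n = (-42, -10, -2)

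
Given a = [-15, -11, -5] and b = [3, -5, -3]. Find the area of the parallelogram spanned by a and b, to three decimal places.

i: (-11)·(-3) - (-5)·(-5) = 33 - 25 = 8
j: (-5)·3 - (-15)·(-3) = -15 - 45 = -60
k: (-15)·(-5) - (-11)·3 = 75 - (-33) = 108
a × b = (8, -60, 108)
|a × b| = √(8² + (-60)² + 108²) = √15328 ≈ 123.8063

123.806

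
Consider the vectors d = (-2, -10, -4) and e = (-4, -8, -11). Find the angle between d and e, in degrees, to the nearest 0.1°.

d · e = (-2)·(-4) + (-10)·(-8) + (-4)·(-11) = 8 + 80 + 44 = 132
|d|² = 4 + 100 + 16 = 120,  |d| = √120 ≈ 10.954451
|e|² = 16 + 64 + 121 = 201,  |e| = √201 ≈ 14.177447
cos θ = 132 / (10.954451 · 14.177447) ≈ 0.84993
θ = arccos(0.84993) ≈ 31.8°

31.8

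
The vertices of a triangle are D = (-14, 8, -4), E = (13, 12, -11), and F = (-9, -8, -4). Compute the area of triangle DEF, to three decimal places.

233.491

DE = (27, 4, -7),  DF = (5, -16, 0)
i: 4·0 - (-7)·(-16) = 0 - 112 = -112
j: (-7)·5 - 27·0 = -35 - 0 = -35
k: 27·(-16) - 4·5 = -432 - 20 = -452
DE × DF = (-112, -35, -452)
|DE × DF| = √218073 ≈ 466.9829
area = ½ · 466.9829 ≈ 233.491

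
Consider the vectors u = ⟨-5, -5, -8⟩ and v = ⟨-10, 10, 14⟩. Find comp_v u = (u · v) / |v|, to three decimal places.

-5.628

u · v = (-5)·(-10) + (-5)·10 + (-8)·14 = 50 - 50 - 112 = -112
|v| = √(100 + 100 + 196) = √396 ≈ 19.8997
comp_v u = -112 / √396 ≈ -5.628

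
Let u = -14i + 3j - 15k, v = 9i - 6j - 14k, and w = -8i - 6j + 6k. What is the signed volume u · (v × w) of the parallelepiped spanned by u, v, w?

3384

v × w:
i: (-6)·6 - (-14)·(-6) = -36 - 84 = -120
j: (-14)·(-8) - 9·6 = 112 - 54 = 58
k: 9·(-6) - (-6)·(-8) = -54 - 48 = -102
v × w = (-120, 58, -102)
u · (v × w) = (-14)·(-120) + 3·58 + (-15)·(-102) = 1680 + 174 + 1530 = 3384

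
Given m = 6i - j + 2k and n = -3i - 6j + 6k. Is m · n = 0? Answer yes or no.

yes

m · n = 6·(-3) + (-1)·(-6) + 2·6 = -18 + 6 + 12 = 0
Zero, so the vectors are orthogonal.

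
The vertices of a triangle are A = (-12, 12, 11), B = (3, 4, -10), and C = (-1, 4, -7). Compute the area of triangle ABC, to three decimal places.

27.933

AB = (15, -8, -21),  AC = (11, -8, -18)
i: (-8)·(-18) - (-21)·(-8) = 144 - 168 = -24
j: (-21)·11 - 15·(-18) = -231 - (-270) = 39
k: 15·(-8) - (-8)·11 = -120 - (-88) = -32
AB × AC = (-24, 39, -32)
|AB × AC| = √3121 ≈ 55.8659
area = ½ · 55.8659 ≈ 27.933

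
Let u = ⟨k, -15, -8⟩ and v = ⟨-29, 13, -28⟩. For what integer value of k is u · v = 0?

1

u · v = k·(-29) + (-15)·13 + (-8)·(-28) = 29 - 29k
Set equal to 0: -29k = -29, so k = 1.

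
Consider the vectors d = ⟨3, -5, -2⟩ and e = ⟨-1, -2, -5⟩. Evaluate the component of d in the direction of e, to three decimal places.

3.104

d · e = 3·(-1) + (-5)·(-2) + (-2)·(-5) = -3 + 10 + 10 = 17
|e| = √(1 + 4 + 25) = √30 ≈ 5.4772
comp_e d = 17 / √30 ≈ 3.104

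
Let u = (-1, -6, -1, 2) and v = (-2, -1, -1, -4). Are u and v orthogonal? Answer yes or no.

no

u · v = (-1)·(-2) + (-6)·(-1) + (-1)·(-1) + 2·(-4) = 2 + 6 + 1 - 8 = 1
Nonzero, so the vectors are not orthogonal.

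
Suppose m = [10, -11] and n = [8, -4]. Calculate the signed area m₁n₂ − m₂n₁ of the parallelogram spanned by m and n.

48

10·(-4) - (-11)·8 = -40 - (-88) = 48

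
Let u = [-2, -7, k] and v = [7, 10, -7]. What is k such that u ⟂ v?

-12

u · v = (-2)·7 + (-7)·10 + k·(-7) = -84 - 7k
Set equal to 0: -7k = 84, so k = -12.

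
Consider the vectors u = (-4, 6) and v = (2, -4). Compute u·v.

-32

u · v = (-4)·2 + 6·(-4) = -8 - 24 = -32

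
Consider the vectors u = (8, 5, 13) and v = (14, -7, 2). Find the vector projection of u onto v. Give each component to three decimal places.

(5.791, -2.896, 0.827)

u · v = 8·14 + 5·(-7) + 13·2 = 112 - 35 + 26 = 103
|v|² = 196 + 49 + 4 = 249
proj_v u = (103/249) · (14, -7, 2) ≈ (5.791, -2.896, 0.827)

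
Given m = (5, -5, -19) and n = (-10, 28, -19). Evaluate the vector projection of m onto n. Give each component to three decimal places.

m · n = 5·(-10) + (-5)·28 + (-19)·(-19) = -50 - 140 + 361 = 171
|n|² = 100 + 784 + 361 = 1245
proj_n m = (171/1245) · (-10, 28, -19) ≈ (-1.373, 3.846, -2.610)

(-1.373, 3.846, -2.610)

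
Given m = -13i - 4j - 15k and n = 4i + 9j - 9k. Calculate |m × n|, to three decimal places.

i: (-4)·(-9) - (-15)·9 = 36 - (-135) = 171
j: (-15)·4 - (-13)·(-9) = -60 - 117 = -177
k: (-13)·9 - (-4)·4 = -117 - (-16) = -101
m × n = (171, -177, -101)
|m × n| = √(171² + (-177)² + (-101)²) = √70771 ≈ 266.0282

266.028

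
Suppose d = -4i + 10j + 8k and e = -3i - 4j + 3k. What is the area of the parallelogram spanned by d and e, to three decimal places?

i: 10·3 - 8·(-4) = 30 - (-32) = 62
j: 8·(-3) - (-4)·3 = -24 - (-12) = -12
k: (-4)·(-4) - 10·(-3) = 16 - (-30) = 46
d × e = (62, -12, 46)
|d × e| = √(62² + (-12)² + 46²) = √6104 ≈ 78.1281

78.128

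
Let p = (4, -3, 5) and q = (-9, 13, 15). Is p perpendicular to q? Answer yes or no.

yes

p · q = 4·(-9) + (-3)·13 + 5·15 = -36 - 39 + 75 = 0
Zero, so the vectors are orthogonal.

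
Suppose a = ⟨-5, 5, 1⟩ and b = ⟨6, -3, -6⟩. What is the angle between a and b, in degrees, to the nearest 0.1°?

a · b = (-5)·6 + 5·(-3) + 1·(-6) = -30 - 15 - 6 = -51
|a|² = 25 + 25 + 1 = 51,  |a| = √51 ≈ 7.141428
|b|² = 36 + 9 + 36 = 81,  |b| = √81 ≈ 9.000000
cos θ = -51 / (7.141428 · 9.000000) ≈ -0.79349
θ = arccos(-0.79349) ≈ 142.5°

142.5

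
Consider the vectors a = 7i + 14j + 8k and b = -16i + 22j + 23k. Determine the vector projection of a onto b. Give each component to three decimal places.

a · b = 7·(-16) + 14·22 + 8·23 = -112 + 308 + 184 = 380
|b|² = 256 + 484 + 529 = 1269
proj_b a = (380/1269) · (-16, 22, 23) ≈ (-4.791, 6.588, 6.887)

(-4.791, 6.588, 6.887)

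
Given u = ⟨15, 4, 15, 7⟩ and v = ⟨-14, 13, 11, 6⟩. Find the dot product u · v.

u · v = 15·(-14) + 4·13 + 15·11 + 7·6 = -210 + 52 + 165 + 42 = 49

49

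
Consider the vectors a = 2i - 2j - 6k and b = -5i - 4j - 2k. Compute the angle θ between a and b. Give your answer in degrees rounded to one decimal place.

77.0

a · b = 2·(-5) + (-2)·(-4) + (-6)·(-2) = -10 + 8 + 12 = 10
|a|² = 4 + 4 + 36 = 44,  |a| = √44 ≈ 6.633250
|b|² = 25 + 16 + 4 = 45,  |b| = √45 ≈ 6.708204
cos θ = 10 / (6.633250 · 6.708204) ≈ 0.22473
θ = arccos(0.22473) ≈ 77.0°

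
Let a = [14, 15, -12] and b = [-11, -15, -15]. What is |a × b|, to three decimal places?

531.991

i: 15·(-15) - (-12)·(-15) = -225 - 180 = -405
j: (-12)·(-11) - 14·(-15) = 132 - (-210) = 342
k: 14·(-15) - 15·(-11) = -210 - (-165) = -45
a × b = (-405, 342, -45)
|a × b| = √((-405)² + 342² + (-45)²) = √283014 ≈ 531.9906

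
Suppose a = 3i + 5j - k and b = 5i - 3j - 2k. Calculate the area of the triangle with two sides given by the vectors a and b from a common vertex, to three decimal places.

i: 5·(-2) - (-1)·(-3) = -10 - 3 = -13
j: (-1)·5 - 3·(-2) = -5 - (-6) = 1
k: 3·(-3) - 5·5 = -9 - 25 = -34
a × b = (-13, 1, -34)
|a × b| = √((-13)² + 1² + (-34)²) = √1326 ≈ 36.4143
area = ½ · 36.4143 ≈ 18.207

18.207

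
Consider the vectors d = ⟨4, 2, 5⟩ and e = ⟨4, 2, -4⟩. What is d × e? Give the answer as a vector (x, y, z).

i: 2·(-4) - 5·2 = -8 - 10 = -18
j: 5·4 - 4·(-4) = 20 - (-16) = 36
k: 4·2 - 2·4 = 8 - 8 = 0
d × e = (-18, 36, 0)

(-18, 36, 0)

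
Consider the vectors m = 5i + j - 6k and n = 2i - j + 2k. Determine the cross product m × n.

(-4, -22, -7)

i: 1·2 - (-6)·(-1) = 2 - 6 = -4
j: (-6)·2 - 5·2 = -12 - 10 = -22
k: 5·(-1) - 1·2 = -5 - 2 = -7
m × n = (-4, -22, -7)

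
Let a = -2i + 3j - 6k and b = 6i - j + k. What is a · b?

a · b = (-2)·6 + 3·(-1) + (-6)·1 = -12 - 3 - 6 = -21

-21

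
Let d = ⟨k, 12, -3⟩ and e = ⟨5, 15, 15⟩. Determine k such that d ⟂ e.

-27

d · e = k·5 + 12·15 + (-3)·15 = 135 + 5k
Set equal to 0: 5k = -135, so k = -27.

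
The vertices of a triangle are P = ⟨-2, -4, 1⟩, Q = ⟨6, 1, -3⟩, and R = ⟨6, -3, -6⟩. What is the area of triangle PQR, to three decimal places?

25.303

PQ = (8, 5, -4),  PR = (8, 1, -7)
i: 5·(-7) - (-4)·1 = -35 - (-4) = -31
j: (-4)·8 - 8·(-7) = -32 - (-56) = 24
k: 8·1 - 5·8 = 8 - 40 = -32
PQ × PR = (-31, 24, -32)
|PQ × PR| = √2561 ≈ 50.6063
area = ½ · 50.6063 ≈ 25.303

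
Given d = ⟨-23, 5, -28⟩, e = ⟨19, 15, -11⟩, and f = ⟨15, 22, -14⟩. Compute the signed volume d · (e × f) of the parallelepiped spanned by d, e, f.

-5635

e × f:
i: 15·(-14) - (-11)·22 = -210 - (-242) = 32
j: (-11)·15 - 19·(-14) = -165 - (-266) = 101
k: 19·22 - 15·15 = 418 - 225 = 193
e × f = (32, 101, 193)
d · (e × f) = (-23)·32 + 5·101 + (-28)·193 = -736 + 505 - 5404 = -5635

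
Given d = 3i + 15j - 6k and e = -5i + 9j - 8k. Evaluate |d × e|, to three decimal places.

i: 15·(-8) - (-6)·9 = -120 - (-54) = -66
j: (-6)·(-5) - 3·(-8) = 30 - (-24) = 54
k: 3·9 - 15·(-5) = 27 - (-75) = 102
d × e = (-66, 54, 102)
|d × e| = √((-66)² + 54² + 102²) = √17676 ≈ 132.9511

132.951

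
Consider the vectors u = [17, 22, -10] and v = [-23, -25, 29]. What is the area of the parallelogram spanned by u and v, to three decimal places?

i: 22·29 - (-10)·(-25) = 638 - 250 = 388
j: (-10)·(-23) - 17·29 = 230 - 493 = -263
k: 17·(-25) - 22·(-23) = -425 - (-506) = 81
u × v = (388, -263, 81)
|u × v| = √(388² + (-263)² + 81²) = √226274 ≈ 475.6827

475.683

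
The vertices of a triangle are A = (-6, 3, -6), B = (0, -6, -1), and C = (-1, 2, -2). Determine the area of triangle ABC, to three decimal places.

24.915

AB = (6, -9, 5),  AC = (5, -1, 4)
i: (-9)·4 - 5·(-1) = -36 - (-5) = -31
j: 5·5 - 6·4 = 25 - 24 = 1
k: 6·(-1) - (-9)·5 = -6 - (-45) = 39
AB × AC = (-31, 1, 39)
|AB × AC| = √2483 ≈ 49.8297
area = ½ · 49.8297 ≈ 24.915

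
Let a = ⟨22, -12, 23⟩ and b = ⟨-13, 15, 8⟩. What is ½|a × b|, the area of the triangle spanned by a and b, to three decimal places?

335.553

i: (-12)·8 - 23·15 = -96 - 345 = -441
j: 23·(-13) - 22·8 = -299 - 176 = -475
k: 22·15 - (-12)·(-13) = 330 - 156 = 174
a × b = (-441, -475, 174)
|a × b| = √((-441)² + (-475)² + 174²) = √450382 ≈ 671.1051
area = ½ · 671.1051 ≈ 335.553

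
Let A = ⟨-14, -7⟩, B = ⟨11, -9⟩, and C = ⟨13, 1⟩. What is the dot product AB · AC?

659

AB = B − A = (25, -2)
AC = C − A = (27, 8)
AB · AC = 25·27 + (-2)·8 = 675 - 16 = 659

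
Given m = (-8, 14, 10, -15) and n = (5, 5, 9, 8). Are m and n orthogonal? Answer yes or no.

m · n = (-8)·5 + 14·5 + 10·9 + (-15)·8 = -40 + 70 + 90 - 120 = 0
Zero, so the vectors are orthogonal.

yes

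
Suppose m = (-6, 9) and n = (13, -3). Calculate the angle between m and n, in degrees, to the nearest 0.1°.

136.7

m · n = (-6)·13 + 9·(-3) = -78 - 27 = -105
|m|² = 36 + 81 = 117,  |m| = √117 ≈ 10.816654
|n|² = 169 + 9 = 178,  |n| = √178 ≈ 13.341664
cos θ = -105 / (10.816654 · 13.341664) ≈ -0.72759
θ = arccos(-0.72759) ≈ 136.7°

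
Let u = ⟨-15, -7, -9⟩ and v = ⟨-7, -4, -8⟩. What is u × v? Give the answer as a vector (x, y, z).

(20, -57, 11)

i: (-7)·(-8) - (-9)·(-4) = 56 - 36 = 20
j: (-9)·(-7) - (-15)·(-8) = 63 - 120 = -57
k: (-15)·(-4) - (-7)·(-7) = 60 - 49 = 11
u × v = (20, -57, 11)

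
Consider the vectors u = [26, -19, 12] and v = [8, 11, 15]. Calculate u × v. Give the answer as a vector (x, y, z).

(-417, -294, 438)

i: (-19)·15 - 12·11 = -285 - 132 = -417
j: 12·8 - 26·15 = 96 - 390 = -294
k: 26·11 - (-19)·8 = 286 - (-152) = 438
u × v = (-417, -294, 438)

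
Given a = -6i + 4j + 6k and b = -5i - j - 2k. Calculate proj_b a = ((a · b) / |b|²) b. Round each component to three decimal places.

a · b = (-6)·(-5) + 4·(-1) + 6·(-2) = 30 - 4 - 12 = 14
|b|² = 25 + 1 + 4 = 30
proj_b a = (14/30) · (-5, -1, -2) ≈ (-2.333, -0.467, -0.933)

(-2.333, -0.467, -0.933)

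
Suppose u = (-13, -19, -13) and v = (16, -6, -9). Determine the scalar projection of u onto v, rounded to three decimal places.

u · v = (-13)·16 + (-19)·(-6) + (-13)·(-9) = -208 + 114 + 117 = 23
|v| = √(256 + 36 + 81) = √373 ≈ 19.3132
comp_v u = 23 / √373 ≈ 1.191

1.191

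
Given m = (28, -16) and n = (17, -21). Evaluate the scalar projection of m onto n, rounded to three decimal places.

m · n = 28·17 + (-16)·(-21) = 476 + 336 = 812
|n| = √(289 + 441) = √730 ≈ 27.0185
comp_n m = 812 / √730 ≈ 30.053

30.053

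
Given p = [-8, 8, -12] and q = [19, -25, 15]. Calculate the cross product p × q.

(-180, -108, 48)

i: 8·15 - (-12)·(-25) = 120 - 300 = -180
j: (-12)·19 - (-8)·15 = -228 - (-120) = -108
k: (-8)·(-25) - 8·19 = 200 - 152 = 48
p × q = (-180, -108, 48)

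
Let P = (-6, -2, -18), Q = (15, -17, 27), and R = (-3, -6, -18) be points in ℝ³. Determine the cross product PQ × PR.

(180, 135, -39)

PQ = (21, -15, 45)
PR = (3, -4, 0)
i: (-15)·0 - 45·(-4) = 0 - (-180) = 180
j: 45·3 - 21·0 = 135 - 0 = 135
k: 21·(-4) - (-15)·3 = -84 - (-45) = -39
PQ × PR = (180, 135, -39)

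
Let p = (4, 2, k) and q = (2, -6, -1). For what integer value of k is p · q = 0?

-4

p · q = 4·2 + 2·(-6) + k·(-1) = -4 - 1k
Set equal to 0: -1k = 4, so k = -4.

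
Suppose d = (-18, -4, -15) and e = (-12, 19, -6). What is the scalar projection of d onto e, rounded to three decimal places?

9.888

d · e = (-18)·(-12) + (-4)·19 + (-15)·(-6) = 216 - 76 + 90 = 230
|e| = √(144 + 361 + 36) = √541 ≈ 23.2594
comp_e d = 230 / √541 ≈ 9.888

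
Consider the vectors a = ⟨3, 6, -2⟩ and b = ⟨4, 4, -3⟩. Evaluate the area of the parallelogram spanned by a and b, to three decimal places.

15.652

i: 6·(-3) - (-2)·4 = -18 - (-8) = -10
j: (-2)·4 - 3·(-3) = -8 - (-9) = 1
k: 3·4 - 6·4 = 12 - 24 = -12
a × b = (-10, 1, -12)
|a × b| = √((-10)² + 1² + (-12)²) = √245 ≈ 15.6525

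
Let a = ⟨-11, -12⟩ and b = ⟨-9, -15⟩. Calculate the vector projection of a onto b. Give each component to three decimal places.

a · b = (-11)·(-9) + (-12)·(-15) = 99 + 180 = 279
|b|² = 81 + 225 = 306
proj_b a = (279/306) · (-9, -15) ≈ (-8.206, -13.676)

(-8.206, -13.676)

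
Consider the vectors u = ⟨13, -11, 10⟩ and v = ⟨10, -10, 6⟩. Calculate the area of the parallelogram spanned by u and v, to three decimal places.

45.166

i: (-11)·6 - 10·(-10) = -66 - (-100) = 34
j: 10·10 - 13·6 = 100 - 78 = 22
k: 13·(-10) - (-11)·10 = -130 - (-110) = -20
u × v = (34, 22, -20)
|u × v| = √(34² + 22² + (-20)²) = √2040 ≈ 45.1664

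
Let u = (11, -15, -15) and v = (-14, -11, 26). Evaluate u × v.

i: (-15)·26 - (-15)·(-11) = -390 - 165 = -555
j: (-15)·(-14) - 11·26 = 210 - 286 = -76
k: 11·(-11) - (-15)·(-14) = -121 - 210 = -331
u × v = (-555, -76, -331)

(-555, -76, -331)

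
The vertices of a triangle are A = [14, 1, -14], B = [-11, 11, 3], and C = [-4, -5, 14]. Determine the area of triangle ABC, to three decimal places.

320.180

AB = (-25, 10, 17),  AC = (-18, -6, 28)
i: 10·28 - 17·(-6) = 280 - (-102) = 382
j: 17·(-18) - (-25)·28 = -306 - (-700) = 394
k: (-25)·(-6) - 10·(-18) = 150 - (-180) = 330
AB × AC = (382, 394, 330)
|AB × AC| = √410060 ≈ 640.3593
area = ½ · 640.3593 ≈ 320.180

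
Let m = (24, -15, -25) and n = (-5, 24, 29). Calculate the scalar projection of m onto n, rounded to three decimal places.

-31.733

m · n = 24·(-5) + (-15)·24 + (-25)·29 = -120 - 360 - 725 = -1205
|n| = √(25 + 576 + 841) = √1442 ≈ 37.9737
comp_n m = -1205 / √1442 ≈ -31.733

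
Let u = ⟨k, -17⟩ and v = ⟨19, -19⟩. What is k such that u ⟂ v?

-17

u · v = k·19 + (-17)·(-19) = 323 + 19k
Set equal to 0: 19k = -323, so k = -17.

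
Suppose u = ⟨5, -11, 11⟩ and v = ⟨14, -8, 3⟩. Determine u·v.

u · v = 5·14 + (-11)·(-8) + 11·3 = 70 + 88 + 33 = 191

191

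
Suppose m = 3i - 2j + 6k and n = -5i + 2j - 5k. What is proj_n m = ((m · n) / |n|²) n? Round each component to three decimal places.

(4.537, -1.815, 4.537)

m · n = 3·(-5) + (-2)·2 + 6·(-5) = -15 - 4 - 30 = -49
|n|² = 25 + 4 + 25 = 54
proj_n m = (-49/54) · (-5, 2, -5) ≈ (4.537, -1.815, 4.537)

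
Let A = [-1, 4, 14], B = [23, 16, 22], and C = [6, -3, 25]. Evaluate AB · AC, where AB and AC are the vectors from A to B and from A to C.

172

AB = B − A = (24, 12, 8)
AC = C − A = (7, -7, 11)
AB · AC = 24·7 + 12·(-7) + 8·11 = 168 - 84 + 88 = 172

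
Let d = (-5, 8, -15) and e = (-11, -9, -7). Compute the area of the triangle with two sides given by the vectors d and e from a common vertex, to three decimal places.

133.295

i: 8·(-7) - (-15)·(-9) = -56 - 135 = -191
j: (-15)·(-11) - (-5)·(-7) = 165 - 35 = 130
k: (-5)·(-9) - 8·(-11) = 45 - (-88) = 133
d × e = (-191, 130, 133)
|d × e| = √((-191)² + 130² + 133²) = √71070 ≈ 266.5896
area = ½ · 266.5896 ≈ 133.295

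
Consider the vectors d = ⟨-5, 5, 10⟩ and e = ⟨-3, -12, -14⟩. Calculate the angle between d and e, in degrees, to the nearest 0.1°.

144.0

d · e = (-5)·(-3) + 5·(-12) + 10·(-14) = 15 - 60 - 140 = -185
|d|² = 25 + 25 + 100 = 150,  |d| = √150 ≈ 12.247449
|e|² = 9 + 144 + 196 = 349,  |e| = √349 ≈ 18.681542
cos θ = -185 / (12.247449 · 18.681542) ≈ -0.80856
θ = arccos(-0.80856) ≈ 144.0°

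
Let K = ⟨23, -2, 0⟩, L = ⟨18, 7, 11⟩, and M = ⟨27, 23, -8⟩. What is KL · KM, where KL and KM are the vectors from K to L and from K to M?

117

KL = L − K = (-5, 9, 11)
KM = M − K = (4, 25, -8)
KL · KM = (-5)·4 + 9·25 + 11·(-8) = -20 + 225 - 88 = 117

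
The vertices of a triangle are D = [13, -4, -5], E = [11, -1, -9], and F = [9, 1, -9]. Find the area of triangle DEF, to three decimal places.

DE = (-2, 3, -4),  DF = (-4, 5, -4)
i: 3·(-4) - (-4)·5 = -12 - (-20) = 8
j: (-4)·(-4) - (-2)·(-4) = 16 - 8 = 8
k: (-2)·5 - 3·(-4) = -10 - (-12) = 2
DE × DF = (8, 8, 2)
|DE × DF| = √132 ≈ 11.4891
area = ½ · 11.4891 ≈ 5.745

5.745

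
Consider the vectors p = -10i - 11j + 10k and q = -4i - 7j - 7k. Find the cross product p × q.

(147, -110, 26)

i: (-11)·(-7) - 10·(-7) = 77 - (-70) = 147
j: 10·(-4) - (-10)·(-7) = -40 - 70 = -110
k: (-10)·(-7) - (-11)·(-4) = 70 - 44 = 26
p × q = (147, -110, 26)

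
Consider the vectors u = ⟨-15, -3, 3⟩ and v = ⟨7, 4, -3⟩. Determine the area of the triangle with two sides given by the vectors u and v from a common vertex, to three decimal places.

i: (-3)·(-3) - 3·4 = 9 - 12 = -3
j: 3·7 - (-15)·(-3) = 21 - 45 = -24
k: (-15)·4 - (-3)·7 = -60 - (-21) = -39
u × v = (-3, -24, -39)
|u × v| = √((-3)² + (-24)² + (-39)²) = √2106 ≈ 45.8912
area = ½ · 45.8912 ≈ 22.946

22.946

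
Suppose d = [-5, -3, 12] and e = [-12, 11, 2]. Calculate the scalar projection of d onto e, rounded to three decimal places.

3.110

d · e = (-5)·(-12) + (-3)·11 + 12·2 = 60 - 33 + 24 = 51
|e| = √(144 + 121 + 4) = √269 ≈ 16.4012
comp_e d = 51 / √269 ≈ 3.110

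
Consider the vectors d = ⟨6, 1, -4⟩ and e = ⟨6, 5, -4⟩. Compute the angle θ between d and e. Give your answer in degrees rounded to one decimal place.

d · e = 6·6 + 1·5 + (-4)·(-4) = 36 + 5 + 16 = 57
|d|² = 36 + 1 + 16 = 53,  |d| = √53 ≈ 7.280110
|e|² = 36 + 25 + 16 = 77,  |e| = √77 ≈ 8.774964
cos θ = 57 / (7.280110 · 8.774964) ≈ 0.89226
θ = arccos(0.89226) ≈ 26.8°

26.8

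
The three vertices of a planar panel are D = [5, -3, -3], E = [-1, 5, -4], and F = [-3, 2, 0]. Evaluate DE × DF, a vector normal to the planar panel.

(29, 26, 34)

DE = (-6, 8, -1)
DF = (-8, 5, 3)
i: 8·3 - (-1)·5 = 24 - (-5) = 29
j: (-1)·(-8) - (-6)·3 = 8 - (-18) = 26
k: (-6)·5 - 8·(-8) = -30 - (-64) = 34
DE × DF = (29, 26, 34)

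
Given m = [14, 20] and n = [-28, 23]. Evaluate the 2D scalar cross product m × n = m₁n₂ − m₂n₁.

882

14·23 - 20·(-28) = 322 - (-560) = 882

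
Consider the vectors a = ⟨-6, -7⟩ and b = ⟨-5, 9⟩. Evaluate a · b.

-33

a · b = (-6)·(-5) + (-7)·9 = 30 - 63 = -33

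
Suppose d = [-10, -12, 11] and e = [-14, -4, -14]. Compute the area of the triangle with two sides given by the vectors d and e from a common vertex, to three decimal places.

i: (-12)·(-14) - 11·(-4) = 168 - (-44) = 212
j: 11·(-14) - (-10)·(-14) = -154 - 140 = -294
k: (-10)·(-4) - (-12)·(-14) = 40 - 168 = -128
d × e = (212, -294, -128)
|d × e| = √(212² + (-294)² + (-128)²) = √147764 ≈ 384.4008
area = ½ · 384.4008 ≈ 192.200

192.200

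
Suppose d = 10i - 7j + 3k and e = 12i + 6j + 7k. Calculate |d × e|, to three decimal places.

i: (-7)·7 - 3·6 = -49 - 18 = -67
j: 3·12 - 10·7 = 36 - 70 = -34
k: 10·6 - (-7)·12 = 60 - (-84) = 144
d × e = (-67, -34, 144)
|d × e| = √((-67)² + (-34)² + 144²) = √26381 ≈ 162.4223

162.422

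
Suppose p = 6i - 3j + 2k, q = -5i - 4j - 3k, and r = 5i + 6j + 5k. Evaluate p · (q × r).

q × r:
i: (-4)·5 - (-3)·6 = -20 - (-18) = -2
j: (-3)·5 - (-5)·5 = -15 - (-25) = 10
k: (-5)·6 - (-4)·5 = -30 - (-20) = -10
q × r = (-2, 10, -10)
p · (q × r) = 6·(-2) + (-3)·10 + 2·(-10) = -12 - 30 - 20 = -62

-62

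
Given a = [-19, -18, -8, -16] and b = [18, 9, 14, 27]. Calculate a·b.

a · b = (-19)·18 + (-18)·9 + (-8)·14 + (-16)·27 = -342 - 162 - 112 - 432 = -1048

-1048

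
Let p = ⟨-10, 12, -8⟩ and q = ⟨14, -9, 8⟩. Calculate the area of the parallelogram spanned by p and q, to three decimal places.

i: 12·8 - (-8)·(-9) = 96 - 72 = 24
j: (-8)·14 - (-10)·8 = -112 - (-80) = -32
k: (-10)·(-9) - 12·14 = 90 - 168 = -78
p × q = (24, -32, -78)
|p × q| = √(24² + (-32)² + (-78)²) = √7684 ≈ 87.6584

87.658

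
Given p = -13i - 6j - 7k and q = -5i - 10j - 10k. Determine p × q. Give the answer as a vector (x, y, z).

i: (-6)·(-10) - (-7)·(-10) = 60 - 70 = -10
j: (-7)·(-5) - (-13)·(-10) = 35 - 130 = -95
k: (-13)·(-10) - (-6)·(-5) = 130 - 30 = 100
p × q = (-10, -95, 100)

(-10, -95, 100)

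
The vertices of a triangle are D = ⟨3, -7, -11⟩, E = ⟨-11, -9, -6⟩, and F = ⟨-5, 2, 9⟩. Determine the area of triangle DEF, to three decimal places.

DE = (-14, -2, 5),  DF = (-8, 9, 20)
i: (-2)·20 - 5·9 = -40 - 45 = -85
j: 5·(-8) - (-14)·20 = -40 - (-280) = 240
k: (-14)·9 - (-2)·(-8) = -126 - 16 = -142
DE × DF = (-85, 240, -142)
|DE × DF| = √84989 ≈ 291.5287
area = ½ · 291.5287 ≈ 145.764

145.764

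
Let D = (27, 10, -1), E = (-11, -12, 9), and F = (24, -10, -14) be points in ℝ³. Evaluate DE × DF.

DE = (-38, -22, 10)
DF = (-3, -20, -13)
i: (-22)·(-13) - 10·(-20) = 286 - (-200) = 486
j: 10·(-3) - (-38)·(-13) = -30 - 494 = -524
k: (-38)·(-20) - (-22)·(-3) = 760 - 66 = 694
DE × DF = (486, -524, 694)

(486, -524, 694)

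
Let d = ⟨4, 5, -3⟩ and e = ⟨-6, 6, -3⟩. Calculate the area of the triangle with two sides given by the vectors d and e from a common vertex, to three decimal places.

30.923

i: 5·(-3) - (-3)·6 = -15 - (-18) = 3
j: (-3)·(-6) - 4·(-3) = 18 - (-12) = 30
k: 4·6 - 5·(-6) = 24 - (-30) = 54
d × e = (3, 30, 54)
|d × e| = √(3² + 30² + 54²) = √3825 ≈ 61.8466
area = ½ · 61.8466 ≈ 30.923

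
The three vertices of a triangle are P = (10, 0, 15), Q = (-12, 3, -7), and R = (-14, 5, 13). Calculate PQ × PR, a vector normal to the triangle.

(104, 484, -38)

PQ = (-22, 3, -22)
PR = (-24, 5, -2)
i: 3·(-2) - (-22)·5 = -6 - (-110) = 104
j: (-22)·(-24) - (-22)·(-2) = 528 - 44 = 484
k: (-22)·5 - 3·(-24) = -110 - (-72) = -38
PQ × PR = (104, 484, -38)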